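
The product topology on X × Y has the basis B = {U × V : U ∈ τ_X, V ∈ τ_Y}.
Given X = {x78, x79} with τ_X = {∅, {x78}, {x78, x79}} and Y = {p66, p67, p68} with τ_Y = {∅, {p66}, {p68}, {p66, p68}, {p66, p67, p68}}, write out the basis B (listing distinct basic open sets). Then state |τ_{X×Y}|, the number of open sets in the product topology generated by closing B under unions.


Basis B = {∅ × ∅, {x78} × {p66}, {x78} × {p68}, {x78} × {p66, p68}, {x78, x79} × {p66}, {x78, x79} × {p68}, {x78} × {p66, p67, p68}, {x78, x79} × {p66, p68}, {x78, x79} × {p66, p67, p68}}; |τ_{X×Y}| = 14.

Enumerate products U × V with U ∈ τ_X, V ∈ τ_Y (deduplicated):
  ∅ × ∅ = {} (∅)
  {x78} × {p66} = {(x78,p66)}
  {x78} × {p68} = {(x78,p68)}
  {x78} × {p66, p68} = {(x78,p66), (x78,p68)}
  {x78, x79} × {p66} = {(x78,p66), (x79,p66)}
  {x78, x79} × {p68} = {(x78,p68), (x79,p68)}
  {x78} × {p66, p67, p68} = {(x78,p66), (x78,p67), (x78,p68)}
  {x78, x79} × {p66, p68} = {(x78,p66), (x78,p68), (x79,p66), (x79,p68)}
  {x78, x79} × {p66, p67, p68} = {(x78,p66), (x78,p67), (x78,p68), (x79,p66), (x79,p67), (x79,p68)}
These 9 distinct sets form the basis B.
Close under arbitrary unions to get τ_{X×Y}; counting gives |τ_{X×Y}| = 14.


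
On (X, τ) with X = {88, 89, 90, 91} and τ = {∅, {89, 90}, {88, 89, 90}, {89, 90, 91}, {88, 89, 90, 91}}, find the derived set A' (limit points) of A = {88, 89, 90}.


A' = {88, 89, 90, 91}

For each x ∈ X, list the open sets U ∈ τ with x ∈ U, then check whether U ∩ (A ∖ {x}) ≠ ∅ for every such U.
  x = 88: opens ∋ x are {88, 89, 90}, {88, 89, 90, 91}; each meets A ∖ {88}, so x IS a limit point.
  x = 89: opens ∋ x are {89, 90}, {88, 89, 90}, {89, 90, 91}, {88, 89, 90, 91}; each meets A ∖ {89}, so x IS a limit point.
  x = 90: opens ∋ x are {89, 90}, {88, 89, 90}, {89, 90, 91}, {88, 89, 90, 91}; each meets A ∖ {90}, so x IS a limit point.
  x = 91: opens ∋ x are {89, 90, 91}, {88, 89, 90, 91}; each meets A ∖ {91}, so x IS a limit point.
Collecting: A' = {88, 89, 90, 91}.


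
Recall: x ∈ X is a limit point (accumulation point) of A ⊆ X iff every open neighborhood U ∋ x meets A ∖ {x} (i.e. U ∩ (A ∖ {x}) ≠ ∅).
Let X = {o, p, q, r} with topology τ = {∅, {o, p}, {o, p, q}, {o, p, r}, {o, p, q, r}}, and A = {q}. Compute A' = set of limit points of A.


A' = ∅

For each x ∈ X, list the open sets U ∈ τ with x ∈ U, then check whether U ∩ (A ∖ {x}) ≠ ∅ for every such U.
  x = o: open {o, p} ∋ x has {o, p} ∩ (A ∖ {o}) = ∅, so x is NOT a limit point.
  x = p: open {o, p} ∋ x has {o, p} ∩ (A ∖ {p}) = ∅, so x is NOT a limit point.
  x = q: open {o, p, q} ∋ x has {o, p, q} ∩ (A ∖ {q}) = ∅, so x is NOT a limit point.
  x = r: open {o, p, r} ∋ x has {o, p, r} ∩ (A ∖ {r}) = ∅, so x is NOT a limit point.
Collecting: A' = ∅.


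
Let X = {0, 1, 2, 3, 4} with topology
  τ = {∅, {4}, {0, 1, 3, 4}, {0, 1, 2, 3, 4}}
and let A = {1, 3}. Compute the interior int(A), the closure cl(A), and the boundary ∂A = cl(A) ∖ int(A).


int(A) = ∅, cl(A) = {0, 1, 2, 3}, ∂A = {0, 1, 2, 3}.

Closed sets in (X, τ) are complements of opens:
  closed(X, τ) = {∅, {2}, {0, 1, 2, 3}, {0, 1, 2, 3, 4}}.
int(A) = ⋃ {U ∈ τ : U ⊆ A}. Opens contained in A: ∅.
Taking the union of these: int(A) = ∅.
cl(A) = ⋂ {C closed : A ⊆ C}. Closed sets containing A: {0, 1, 2, 3}, {0, 1, 2, 3, 4}.
Intersecting these: cl(A) = {0, 1, 2, 3}.
∂A = cl(A) ∖ int(A) = {0, 1, 2, 3} ∖ ∅ = {0, 1, 2, 3}.


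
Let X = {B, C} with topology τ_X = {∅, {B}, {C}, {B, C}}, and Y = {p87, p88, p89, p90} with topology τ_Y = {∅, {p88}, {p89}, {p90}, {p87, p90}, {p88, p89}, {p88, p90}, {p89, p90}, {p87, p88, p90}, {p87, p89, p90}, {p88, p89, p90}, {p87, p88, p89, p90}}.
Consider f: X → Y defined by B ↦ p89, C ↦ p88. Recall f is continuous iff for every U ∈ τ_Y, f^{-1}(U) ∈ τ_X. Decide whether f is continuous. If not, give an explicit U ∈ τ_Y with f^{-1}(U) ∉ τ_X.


f IS continuous.

Compute f^{-1}(U) for each U ∈ τ_Y:
  U = ∅: f^{-1}(U) = ∅ ∈ τ_X ✓.
  U = {p88}: f^{-1}(U) = {C} ∈ τ_X ✓.
  U = {p89}: f^{-1}(U) = {B} ∈ τ_X ✓.
  U = {p90}: f^{-1}(U) = ∅ ∈ τ_X ✓.
  U = {p87, p90}: f^{-1}(U) = ∅ ∈ τ_X ✓.
  U = {p88, p89}: f^{-1}(U) = {B, C} ∈ τ_X ✓.
  U = {p88, p90}: f^{-1}(U) = {C} ∈ τ_X ✓.
  U = {p89, p90}: f^{-1}(U) = {B} ∈ τ_X ✓.
  U = {p87, p88, p90}: f^{-1}(U) = {C} ∈ τ_X ✓.
  U = {p87, p89, p90}: f^{-1}(U) = {B} ∈ τ_X ✓.
  U = {p88, p89, p90}: f^{-1}(U) = {B, C} ∈ τ_X ✓.
  U = {p87, p88, p89, p90}: f^{-1}(U) = {B, C} ∈ τ_X ✓.
Every preimage lies in τ_X, so f IS continuous.


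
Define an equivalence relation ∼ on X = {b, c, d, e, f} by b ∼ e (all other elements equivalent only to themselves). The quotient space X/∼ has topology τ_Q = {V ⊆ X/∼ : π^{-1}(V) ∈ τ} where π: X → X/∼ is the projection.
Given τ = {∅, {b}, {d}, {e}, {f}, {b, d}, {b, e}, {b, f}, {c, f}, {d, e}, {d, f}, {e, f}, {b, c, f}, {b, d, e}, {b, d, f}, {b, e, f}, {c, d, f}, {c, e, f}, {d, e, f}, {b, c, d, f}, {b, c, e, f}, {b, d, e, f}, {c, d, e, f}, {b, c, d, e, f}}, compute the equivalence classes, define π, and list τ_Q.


X/∼ = {[b=e], [c], [d], [f]}; |τ_Q| = 12.

Equivalence classes: [b=e], [c], [d], [f].
Quotient map π: X → X/∼ sends b ↦ [b=e], c ↦ [c], d ↦ [d], e ↦ [b=e], f ↦ [f].
For each subset V ⊆ X/∼, compute π^{-1}(V) ⊆ X and check whether π^{-1}(V) ∈ τ. V is open in τ_Q iff π^{-1}(V) ∈ τ.
  V = {}: π^{-1}(V) = ∅ ∈ τ ✓.
  V = {[b=e]}: π^{-1}(V) = {b, e} ∈ τ ✓.
  V = {[c]}: π^{-1}(V) = {c} ∉ τ ✗.
  V = {[b=e], [c]}: π^{-1}(V) = {b, c, e} ∉ τ ✗.
  V = {[d]}: π^{-1}(V) = {d} ∈ τ ✓.
  V = {[b=e], [d]}: π^{-1}(V) = {b, d, e} ∈ τ ✓.
  V = {[c], [d]}: π^{-1}(V) = {c, d} ∉ τ ✗.
  V = {[b=e], [c], [d]}: π^{-1}(V) = {b, c, d, e} ∉ τ ✗.
  V = {[f]}: π^{-1}(V) = {f} ∈ τ ✓.
  V = {[b=e], [f]}: π^{-1}(V) = {b, e, f} ∈ τ ✓.
  V = {[c], [f]}: π^{-1}(V) = {c, f} ∈ τ ✓.
  V = {[b=e], [c], [f]}: π^{-1}(V) = {b, c, e, f} ∈ τ ✓.
  V = {[d], [f]}: π^{-1}(V) = {d, f} ∈ τ ✓.
  V = {[b=e], [d], [f]}: π^{-1}(V) = {b, d, e, f} ∈ τ ✓.
  V = {[c], [d], [f]}: π^{-1}(V) = {c, d, f} ∈ τ ✓.
  V = {[b=e], [c], [d], [f]}: π^{-1}(V) = {b, c, d, e, f} ∈ τ ✓.
Open sets in the quotient: τ_Q = {{}, {[b=e]}, {[d]}, {[b=e], [d]}, {[f]}, {[b=e], [f]}, {[c], [f]}, {[b=e], [c], [f]}, {[d], [f]}, {[b=e], [d], [f]}, {[c], [d], [f]}, {[b=e], [c], [d], [f]}} (12 elements).


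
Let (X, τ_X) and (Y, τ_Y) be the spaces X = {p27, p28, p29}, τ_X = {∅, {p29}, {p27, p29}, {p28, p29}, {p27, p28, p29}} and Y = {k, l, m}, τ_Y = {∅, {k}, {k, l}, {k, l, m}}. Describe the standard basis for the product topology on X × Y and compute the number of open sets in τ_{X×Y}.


Basis B = {∅ × ∅, {p29} × {k}, {p27, p29} × {k}, {p28, p29} × {k}, {p29} × {k, l}, {p27, p28, p29} × {k}, {p29} × {k, l, m}, {p27, p29} × {k, l}, {p28, p29} × {k, l}, {p27, p29} × {k, l, m}, {p27, p28, p29} × {k, l}, {p28, p29} × {k, l, m}, {p27, p28, p29} × {k, l, m}}; |τ_{X×Y}| = 30.

Enumerate products U × V with U ∈ τ_X, V ∈ τ_Y (deduplicated):
  ∅ × ∅ = {} (∅)
  {p29} × {k} = {(p29,k)}
  {p27, p29} × {k} = {(p27,k), (p29,k)}
  {p28, p29} × {k} = {(p28,k), (p29,k)}
  {p29} × {k, l} = {(p29,k), (p29,l)}
  {p27, p28, p29} × {k} = {(p27,k), (p28,k), (p29,k)}
  {p29} × {k, l, m} = {(p29,k), (p29,l), (p29,m)}
  {p27, p29} × {k, l} = {(p27,k), (p27,l), (p29,k), (p29,l)}
  {p28, p29} × {k, l} = {(p28,k), (p28,l), (p29,k), (p29,l)}
  {p27, p29} × {k, l, m} = {(p27,k), (p27,l), (p27,m), (p29,k), (p29,l), (p29,m)}
  {p27, p28, p29} × {k, l} = {(p27,k), (p27,l), (p28,k), (p28,l), (p29,k), (p29,l)}
  {p28, p29} × {k, l, m} = {(p28,k), (p28,l), (p28,m), (p29,k), (p29,l), (p29,m)}
  {p27, p28, p29} × {k, l, m} = {(p27,k), (p27,l), (p27,m), (p28,k), (p28,l), (p28,m), (p29,k), (p29,l), (p29,m)}
These 13 distinct sets form the basis B.
Close under arbitrary unions to get τ_{X×Y}; counting gives |τ_{X×Y}| = 30.


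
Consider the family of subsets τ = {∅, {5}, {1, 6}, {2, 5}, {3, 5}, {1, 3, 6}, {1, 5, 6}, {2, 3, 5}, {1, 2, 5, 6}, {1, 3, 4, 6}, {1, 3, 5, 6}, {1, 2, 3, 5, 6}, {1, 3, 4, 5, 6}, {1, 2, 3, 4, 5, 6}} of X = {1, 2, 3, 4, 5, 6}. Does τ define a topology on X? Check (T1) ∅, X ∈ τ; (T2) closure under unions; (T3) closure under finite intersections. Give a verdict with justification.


τ is NOT a topology on X.

Axiom (T1): ∅ ∈ τ? Yes; X ∈ τ? Yes.
Axiom (T2/T3): check pairwise unions and intersections of members of τ.
Counterexample for (T3): {3, 5} ∩ {1, 3, 6} = {3} ∉ τ. Therefore τ is NOT a topology.


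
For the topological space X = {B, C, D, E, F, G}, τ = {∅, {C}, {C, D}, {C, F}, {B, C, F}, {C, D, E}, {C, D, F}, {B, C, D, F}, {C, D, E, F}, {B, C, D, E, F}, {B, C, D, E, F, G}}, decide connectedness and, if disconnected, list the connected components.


(X, τ) is connected.

Find clopen sets (U ∈ τ with X ∖ U ∈ τ):
  U = ∅, X ∖ U = {B, C, D, E, F, G} — both open, so U is clopen.
  U = {B, C, D, E, F, G}, X ∖ U = ∅ — both open, so U is clopen.
Only trivial clopens (∅ and X) exist, so (X, τ) is connected.
Compute connected components by grouping points that agree on all clopens:
  component: {B, C, D, E, F, G}


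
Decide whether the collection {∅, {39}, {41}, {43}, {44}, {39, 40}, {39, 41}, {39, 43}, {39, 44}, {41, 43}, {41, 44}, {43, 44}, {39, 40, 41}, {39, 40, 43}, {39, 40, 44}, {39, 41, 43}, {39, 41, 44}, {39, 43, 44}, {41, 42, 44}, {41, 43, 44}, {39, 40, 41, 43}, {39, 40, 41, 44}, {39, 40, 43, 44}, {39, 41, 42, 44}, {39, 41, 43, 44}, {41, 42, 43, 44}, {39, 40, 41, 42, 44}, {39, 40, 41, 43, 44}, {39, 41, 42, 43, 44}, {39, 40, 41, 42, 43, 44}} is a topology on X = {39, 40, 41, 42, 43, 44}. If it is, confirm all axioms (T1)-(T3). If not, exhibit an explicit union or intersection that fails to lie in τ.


τ IS a topology on X.

Axiom (T1): ∅ ∈ τ? Yes; X ∈ τ? Yes.
Axiom (T2/T3): check pairwise unions and intersections of members of τ.
All pairwise intersections and unions checked — each lies in τ. Therefore τ satisfies (T1), (T2), (T3): it IS a topology on X.


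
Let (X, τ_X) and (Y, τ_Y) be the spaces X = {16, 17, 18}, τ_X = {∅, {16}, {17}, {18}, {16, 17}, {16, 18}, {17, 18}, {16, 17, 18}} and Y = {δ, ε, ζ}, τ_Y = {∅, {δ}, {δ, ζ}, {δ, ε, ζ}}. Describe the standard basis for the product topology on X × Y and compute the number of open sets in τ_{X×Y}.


Basis B = {∅ × ∅, {16} × {δ}, {17} × {δ}, {18} × {δ}, {16} × {δ, ζ}, {16, 17} × {δ}, {16, 18} × {δ}, {17} × {δ, ζ}, {17, 18} × {δ}, {18} × {δ, ζ}, {16} × {δ, ε, ζ}, {16, 17, 18} × {δ}, {17} × {δ, ε, ζ}, {18} × {δ, ε, ζ}, {16, 17} × {δ, ζ}, {16, 18} × {δ, ζ}, {17, 18} × {δ, ζ}, {16, 17} × {δ, ε, ζ}, {16, 18} × {δ, ε, ζ}, {16, 17, 18} × {δ, ζ}, {17, 18} × {δ, ε, ζ}, {16, 17, 18} × {δ, ε, ζ}}; |τ_{X×Y}| = 64.

Enumerate products U × V with U ∈ τ_X, V ∈ τ_Y (deduplicated):
  ∅ × ∅ = {} (∅)
  {16} × {δ} = {(16,δ)}
  {17} × {δ} = {(17,δ)}
  {18} × {δ} = {(18,δ)}
  {16} × {δ, ζ} = {(16,δ), (16,ζ)}
  {16, 17} × {δ} = {(16,δ), (17,δ)}
  {16, 18} × {δ} = {(16,δ), (18,δ)}
  {17} × {δ, ζ} = {(17,δ), (17,ζ)}
  {17, 18} × {δ} = {(17,δ), (18,δ)}
  {18} × {δ, ζ} = {(18,δ), (18,ζ)}
  {16} × {δ, ε, ζ} = {(16,δ), (16,ε), (16,ζ)}
  {16, 17, 18} × {δ} = {(16,δ), (17,δ), (18,δ)}
  {17} × {δ, ε, ζ} = {(17,δ), (17,ε), (17,ζ)}
  {18} × {δ, ε, ζ} = {(18,δ), (18,ε), (18,ζ)}
  {16, 17} × {δ, ζ} = {(16,δ), (16,ζ), (17,δ), (17,ζ)}
  {16, 18} × {δ, ζ} = {(16,δ), (16,ζ), (18,δ), (18,ζ)}
  {17, 18} × {δ, ζ} = {(17,δ), (17,ζ), (18,δ), (18,ζ)}
  {16, 17} × {δ, ε, ζ} = {(16,δ), (16,ε), (16,ζ), (17,δ), (17,ε), (17,ζ)}
  {16, 18} × {δ, ε, ζ} = {(16,δ), (16,ε), (16,ζ), (18,δ), (18,ε), (18,ζ)}
  {16, 17, 18} × {δ, ζ} = {(16,δ), (16,ζ), (17,δ), (17,ζ), (18,δ), (18,ζ)}
  {17, 18} × {δ, ε, ζ} = {(17,δ), (17,ε), (17,ζ), (18,δ), (18,ε), (18,ζ)}
  {16, 17, 18} × {δ, ε, ζ} = {(16,δ), (16,ε), (16,ζ), (17,δ), (17,ε), (17,ζ), (18,δ), (18,ε), (18,ζ)}
These 22 distinct sets form the basis B.
Close under arbitrary unions to get τ_{X×Y}; counting gives |τ_{X×Y}| = 64.


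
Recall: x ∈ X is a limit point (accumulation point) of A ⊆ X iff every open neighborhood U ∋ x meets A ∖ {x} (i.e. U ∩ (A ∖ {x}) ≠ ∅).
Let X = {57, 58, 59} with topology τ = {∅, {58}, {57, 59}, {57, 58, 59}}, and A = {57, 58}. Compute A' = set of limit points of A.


A' = {59}

For each x ∈ X, list the open sets U ∈ τ with x ∈ U, then check whether U ∩ (A ∖ {x}) ≠ ∅ for every such U.
  x = 57: open {57, 59} ∋ x has {57, 59} ∩ (A ∖ {57}) = ∅, so x is NOT a limit point.
  x = 58: open {58} ∋ x has {58} ∩ (A ∖ {58}) = ∅, so x is NOT a limit point.
  x = 59: opens ∋ x are {57, 59}, {57, 58, 59}; each meets A ∖ {59}, so x IS a limit point.
Collecting: A' = {59}.


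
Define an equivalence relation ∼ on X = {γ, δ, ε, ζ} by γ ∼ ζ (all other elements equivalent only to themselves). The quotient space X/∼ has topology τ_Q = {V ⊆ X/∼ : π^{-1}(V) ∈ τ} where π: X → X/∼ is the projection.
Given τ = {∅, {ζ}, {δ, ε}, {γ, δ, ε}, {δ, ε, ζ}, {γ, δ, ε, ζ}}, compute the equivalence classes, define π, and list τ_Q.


X/∼ = {[γ=ζ], [δ], [ε]}; |τ_Q| = 3.

Equivalence classes: [γ=ζ], [δ], [ε].
Quotient map π: X → X/∼ sends γ ↦ [γ=ζ], δ ↦ [δ], ε ↦ [ε], ζ ↦ [γ=ζ].
For each subset V ⊆ X/∼, compute π^{-1}(V) ⊆ X and check whether π^{-1}(V) ∈ τ. V is open in τ_Q iff π^{-1}(V) ∈ τ.
  V = {}: π^{-1}(V) = ∅ ∈ τ ✓.
  V = {[γ=ζ]}: π^{-1}(V) = {γ, ζ} ∉ τ ✗.
  V = {[δ]}: π^{-1}(V) = {δ} ∉ τ ✗.
  V = {[γ=ζ], [δ]}: π^{-1}(V) = {γ, δ, ζ} ∉ τ ✗.
  V = {[ε]}: π^{-1}(V) = {ε} ∉ τ ✗.
  V = {[γ=ζ], [ε]}: π^{-1}(V) = {γ, ε, ζ} ∉ τ ✗.
  V = {[δ], [ε]}: π^{-1}(V) = {δ, ε} ∈ τ ✓.
  V = {[γ=ζ], [δ], [ε]}: π^{-1}(V) = {γ, δ, ε, ζ} ∈ τ ✓.
Open sets in the quotient: τ_Q = {{}, {[δ], [ε]}, {[γ=ζ], [δ], [ε]}} (3 elements).


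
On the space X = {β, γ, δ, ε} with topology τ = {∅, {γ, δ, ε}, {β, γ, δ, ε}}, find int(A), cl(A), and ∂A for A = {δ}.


int(A) = ∅, cl(A) = {β, γ, δ, ε}, ∂A = {β, γ, δ, ε}.

Closed sets in (X, τ) are complements of opens:
  closed(X, τ) = {∅, {β}, {β, γ, δ, ε}}.
int(A) = ⋃ {U ∈ τ : U ⊆ A}. Opens contained in A: ∅.
Taking the union of these: int(A) = ∅.
cl(A) = ⋂ {C closed : A ⊆ C}. Closed sets containing A: {β, γ, δ, ε}.
Intersecting these: cl(A) = {β, γ, δ, ε}.
∂A = cl(A) ∖ int(A) = {β, γ, δ, ε} ∖ ∅ = {β, γ, δ, ε}.


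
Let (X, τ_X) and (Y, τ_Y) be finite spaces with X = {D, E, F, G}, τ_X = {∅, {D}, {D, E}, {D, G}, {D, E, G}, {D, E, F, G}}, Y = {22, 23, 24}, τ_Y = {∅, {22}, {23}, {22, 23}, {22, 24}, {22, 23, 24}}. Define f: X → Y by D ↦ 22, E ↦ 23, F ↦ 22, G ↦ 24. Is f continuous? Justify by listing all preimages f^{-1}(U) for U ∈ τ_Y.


f is NOT continuous.

Compute f^{-1}(U) for each U ∈ τ_Y:
  U = ∅: f^{-1}(U) = ∅ ∈ τ_X ✓.
  U = {22}: f^{-1}(U) = {D, F} ∉ τ_X ✗.
  U = {23}: f^{-1}(U) = {E} ∉ τ_X ✗.
  U = {22, 23}: f^{-1}(U) = {D, E, F} ∉ τ_X ✗.
  U = {22, 24}: f^{-1}(U) = {D, F, G} ∉ τ_X ✗.
  U = {22, 23, 24}: f^{-1}(U) = {D, E, F, G} ∈ τ_X ✓.
Found U = {22} with f^{-1}(U) = {D, F} not in τ_X. Therefore f is NOT continuous.


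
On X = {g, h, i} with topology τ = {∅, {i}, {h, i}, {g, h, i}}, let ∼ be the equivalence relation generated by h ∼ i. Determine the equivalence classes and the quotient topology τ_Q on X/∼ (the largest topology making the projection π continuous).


X/∼ = {[g], [h=i]}; |τ_Q| = 3.

Equivalence classes: [g], [h=i].
Quotient map π: X → X/∼ sends g ↦ [g], h ↦ [h=i], i ↦ [h=i].
For each subset V ⊆ X/∼, compute π^{-1}(V) ⊆ X and check whether π^{-1}(V) ∈ τ. V is open in τ_Q iff π^{-1}(V) ∈ τ.
  V = {}: π^{-1}(V) = ∅ ∈ τ ✓.
  V = {[g]}: π^{-1}(V) = {g} ∉ τ ✗.
  V = {[h=i]}: π^{-1}(V) = {h, i} ∈ τ ✓.
  V = {[g], [h=i]}: π^{-1}(V) = {g, h, i} ∈ τ ✓.
Open sets in the quotient: τ_Q = {{}, {[h=i]}, {[g], [h=i]}} (3 elements).


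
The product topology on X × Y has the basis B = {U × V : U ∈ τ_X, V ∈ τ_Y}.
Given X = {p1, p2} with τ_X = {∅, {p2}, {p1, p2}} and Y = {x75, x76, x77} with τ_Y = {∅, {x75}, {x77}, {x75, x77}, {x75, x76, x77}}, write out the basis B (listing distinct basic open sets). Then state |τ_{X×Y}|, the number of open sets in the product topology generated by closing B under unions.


Basis B = {∅ × ∅, {p2} × {x75}, {p2} × {x77}, {p1, p2} × {x75}, {p1, p2} × {x77}, {p2} × {x75, x77}, {p2} × {x75, x76, x77}, {p1, p2} × {x75, x77}, {p1, p2} × {x75, x76, x77}}; |τ_{X×Y}| = 14.

Enumerate products U × V with U ∈ τ_X, V ∈ τ_Y (deduplicated):
  ∅ × ∅ = {} (∅)
  {p2} × {x75} = {(p2,x75)}
  {p2} × {x77} = {(p2,x77)}
  {p1, p2} × {x75} = {(p1,x75), (p2,x75)}
  {p1, p2} × {x77} = {(p1,x77), (p2,x77)}
  {p2} × {x75, x77} = {(p2,x75), (p2,x77)}
  {p2} × {x75, x76, x77} = {(p2,x75), (p2,x76), (p2,x77)}
  {p1, p2} × {x75, x77} = {(p1,x75), (p1,x77), (p2,x75), (p2,x77)}
  {p1, p2} × {x75, x76, x77} = {(p1,x75), (p1,x76), (p1,x77), (p2,x75), (p2,x76), (p2,x77)}
These 9 distinct sets form the basis B.
Close under arbitrary unions to get τ_{X×Y}; counting gives |τ_{X×Y}| = 14.


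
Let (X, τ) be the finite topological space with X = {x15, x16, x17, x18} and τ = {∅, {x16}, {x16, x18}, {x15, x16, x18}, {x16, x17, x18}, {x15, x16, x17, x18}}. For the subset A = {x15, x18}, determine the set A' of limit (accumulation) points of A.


A' = {x15, x17}

For each x ∈ X, list the open sets U ∈ τ with x ∈ U, then check whether U ∩ (A ∖ {x}) ≠ ∅ for every such U.
  x = x15: opens ∋ x are {x15, x16, x18}, {x15, x16, x17, x18}; each meets A ∖ {x15}, so x IS a limit point.
  x = x16: open {x16} ∋ x has {x16} ∩ (A ∖ {x16}) = ∅, so x is NOT a limit point.
  x = x17: opens ∋ x are {x16, x17, x18}, {x15, x16, x17, x18}; each meets A ∖ {x17}, so x IS a limit point.
  x = x18: open {x16, x18} ∋ x has {x16, x18} ∩ (A ∖ {x18}) = ∅, so x is NOT a limit point.
Collecting: A' = {x15, x17}.


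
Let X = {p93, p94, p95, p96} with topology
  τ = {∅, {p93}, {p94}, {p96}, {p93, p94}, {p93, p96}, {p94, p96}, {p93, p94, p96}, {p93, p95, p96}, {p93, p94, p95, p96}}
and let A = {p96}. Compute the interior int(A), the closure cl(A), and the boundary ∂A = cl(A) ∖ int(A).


int(A) = {p96}, cl(A) = {p95, p96}, ∂A = {p95}.

Closed sets in (X, τ) are complements of opens:
  closed(X, τ) = {∅, {p94}, {p95}, {p93, p95}, {p94, p95}, {p95, p96}, {p93, p94, p95}, {p93, p95, p96}, {p94, p95, p96}, {p93, p94, p95, p96}}.
int(A) = ⋃ {U ∈ τ : U ⊆ A}. Opens contained in A: ∅, {p96}.
Taking the union of these: int(A) = {p96}.
cl(A) = ⋂ {C closed : A ⊆ C}. Closed sets containing A: {p95, p96}, {p93, p95, p96}, {p94, p95, p96}, {p93, p94, p95, p96}.
Intersecting these: cl(A) = {p95, p96}.
∂A = cl(A) ∖ int(A) = {p95, p96} ∖ {p96} = {p95}.


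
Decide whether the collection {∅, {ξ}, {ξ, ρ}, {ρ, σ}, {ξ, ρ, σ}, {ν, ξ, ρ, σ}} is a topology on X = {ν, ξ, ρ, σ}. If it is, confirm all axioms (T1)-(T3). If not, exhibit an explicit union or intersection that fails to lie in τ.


τ is NOT a topology on X.

Axiom (T1): ∅ ∈ τ? Yes; X ∈ τ? Yes.
Axiom (T2/T3): check pairwise unions and intersections of members of τ.
Counterexample for (T3): {ξ, ρ} ∩ {ρ, σ} = {ρ} ∉ τ. Therefore τ is NOT a topology.


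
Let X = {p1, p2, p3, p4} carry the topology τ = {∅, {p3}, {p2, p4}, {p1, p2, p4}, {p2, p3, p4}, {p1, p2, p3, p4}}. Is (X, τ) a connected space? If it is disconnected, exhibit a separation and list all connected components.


(X, τ) is disconnected; components = [{p3}, {p1, p2, p4}].

Find clopen sets (U ∈ τ with X ∖ U ∈ τ):
  U = ∅, X ∖ U = {p1, p2, p3, p4} — both open, so U is clopen.
  U = {p3}, X ∖ U = {p1, p2, p4} — both open, so U is clopen.
  U = {p1, p2, p4}, X ∖ U = {p3} — both open, so U is clopen.
  U = {p1, p2, p3, p4}, X ∖ U = ∅ — both open, so U is clopen.
Nontrivial clopen(s) exist: e.g. {p1, p2, p4}. So (X, τ) is disconnected.
Compute connected components by grouping points that agree on all clopens:
  component: {p3}
  component: {p1, p2, p4}


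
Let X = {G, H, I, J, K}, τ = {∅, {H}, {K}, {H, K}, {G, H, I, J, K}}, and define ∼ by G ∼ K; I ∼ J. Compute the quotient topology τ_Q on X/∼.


X/∼ = {[G=K], [H], [I=J]}; |τ_Q| = 3.

Equivalence classes: [G=K], [H], [I=J].
Quotient map π: X → X/∼ sends G ↦ [G=K], H ↦ [H], I ↦ [I=J], J ↦ [I=J], K ↦ [G=K].
For each subset V ⊆ X/∼, compute π^{-1}(V) ⊆ X and check whether π^{-1}(V) ∈ τ. V is open in τ_Q iff π^{-1}(V) ∈ τ.
  V = {}: π^{-1}(V) = ∅ ∈ τ ✓.
  V = {[G=K]}: π^{-1}(V) = {G, K} ∉ τ ✗.
  V = {[H]}: π^{-1}(V) = {H} ∈ τ ✓.
  V = {[G=K], [H]}: π^{-1}(V) = {G, H, K} ∉ τ ✗.
  V = {[I=J]}: π^{-1}(V) = {I, J} ∉ τ ✗.
  V = {[G=K], [I=J]}: π^{-1}(V) = {G, I, J, K} ∉ τ ✗.
  V = {[H], [I=J]}: π^{-1}(V) = {H, I, J} ∉ τ ✗.
  V = {[G=K], [H], [I=J]}: π^{-1}(V) = {G, H, I, J, K} ∈ τ ✓.
Open sets in the quotient: τ_Q = {{}, {[H]}, {[G=K], [H], [I=J]}} (3 elements).


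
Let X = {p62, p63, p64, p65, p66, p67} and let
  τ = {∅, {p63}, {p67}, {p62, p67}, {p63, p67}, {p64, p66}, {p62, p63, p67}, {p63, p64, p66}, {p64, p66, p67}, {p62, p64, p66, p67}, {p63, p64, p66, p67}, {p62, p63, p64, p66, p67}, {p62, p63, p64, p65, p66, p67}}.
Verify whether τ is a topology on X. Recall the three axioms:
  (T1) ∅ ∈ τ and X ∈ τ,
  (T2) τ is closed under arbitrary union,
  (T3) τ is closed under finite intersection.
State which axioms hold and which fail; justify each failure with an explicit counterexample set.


τ IS a topology on X.

Axiom (T1): ∅ ∈ τ? Yes; X ∈ τ? Yes.
Axiom (T2/T3): check pairwise unions and intersections of members of τ.
All pairwise intersections and unions checked — each lies in τ. Therefore τ satisfies (T1), (T2), (T3): it IS a topology on X.


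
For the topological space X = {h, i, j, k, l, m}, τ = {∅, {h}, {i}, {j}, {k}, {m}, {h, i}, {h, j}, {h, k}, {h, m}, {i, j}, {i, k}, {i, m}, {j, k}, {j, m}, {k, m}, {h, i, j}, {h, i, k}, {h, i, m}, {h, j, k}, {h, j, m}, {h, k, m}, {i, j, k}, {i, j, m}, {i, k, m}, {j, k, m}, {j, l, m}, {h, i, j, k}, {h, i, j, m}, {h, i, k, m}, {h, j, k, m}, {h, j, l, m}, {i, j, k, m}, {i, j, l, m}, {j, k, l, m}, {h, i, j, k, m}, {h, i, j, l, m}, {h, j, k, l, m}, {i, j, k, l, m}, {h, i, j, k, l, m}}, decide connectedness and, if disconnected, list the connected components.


(X, τ) is disconnected; components = [{h}, {i}, {k}, {j, l, m}].

Find clopen sets (U ∈ τ with X ∖ U ∈ τ):
  U = ∅, X ∖ U = {h, i, j, k, l, m} — both open, so U is clopen.
  U = {h}, X ∖ U = {i, j, k, l, m} — both open, so U is clopen.
  U = {i}, X ∖ U = {h, j, k, l, m} — both open, so U is clopen.
  U = {k}, X ∖ U = {h, i, j, l, m} — both open, so U is clopen.
  U = {h, i}, X ∖ U = {j, k, l, m} — both open, so U is clopen.
  U = {h, k}, X ∖ U = {i, j, l, m} — both open, so U is clopen.
  U = {i, k}, X ∖ U = {h, j, l, m} — both open, so U is clopen.
  U = {h, i, k}, X ∖ U = {j, l, m} — both open, so U is clopen.
  U = {j, l, m}, X ∖ U = {h, i, k} — both open, so U is clopen.
  U = {h, j, l, m}, X ∖ U = {i, k} — both open, so U is clopen.
  U = {i, j, l, m}, X ∖ U = {h, k} — both open, so U is clopen.
  U = {j, k, l, m}, X ∖ U = {h, i} — both open, so U is clopen.
  U = {h, i, j, l, m}, X ∖ U = {k} — both open, so U is clopen.
  U = {h, j, k, l, m}, X ∖ U = {i} — both open, so U is clopen.
  U = {i, j, k, l, m}, X ∖ U = {h} — both open, so U is clopen.
  U = {h, i, j, k, l, m}, X ∖ U = ∅ — both open, so U is clopen.
Nontrivial clopen(s) exist: e.g. {j, l, m}. So (X, τ) is disconnected.
Compute connected components by grouping points that agree on all clopens:
  component: {h}
  component: {i}
  component: {k}
  component: {j, l, m}


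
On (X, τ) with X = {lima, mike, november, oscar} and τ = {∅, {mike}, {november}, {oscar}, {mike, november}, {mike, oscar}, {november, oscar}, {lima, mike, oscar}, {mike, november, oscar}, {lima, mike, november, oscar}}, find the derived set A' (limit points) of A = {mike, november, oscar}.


A' = {lima}

For each x ∈ X, list the open sets U ∈ τ with x ∈ U, then check whether U ∩ (A ∖ {x}) ≠ ∅ for every such U.
  x = lima: opens ∋ x are {lima, mike, oscar}, {lima, mike, november, oscar}; each meets A ∖ {lima}, so x IS a limit point.
  x = mike: open {mike} ∋ x has {mike} ∩ (A ∖ {mike}) = ∅, so x is NOT a limit point.
  x = november: open {november} ∋ x has {november} ∩ (A ∖ {november}) = ∅, so x is NOT a limit point.
  x = oscar: open {oscar} ∋ x has {oscar} ∩ (A ∖ {oscar}) = ∅, so x is NOT a limit point.
Collecting: A' = {lima}.


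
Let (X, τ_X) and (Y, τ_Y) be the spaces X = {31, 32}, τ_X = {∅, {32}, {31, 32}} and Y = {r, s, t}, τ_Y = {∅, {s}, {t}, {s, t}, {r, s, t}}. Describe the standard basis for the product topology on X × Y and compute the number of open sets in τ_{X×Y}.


Basis B = {∅ × ∅, {32} × {s}, {32} × {t}, {31, 32} × {s}, {31, 32} × {t}, {32} × {s, t}, {32} × {r, s, t}, {31, 32} × {s, t}, {31, 32} × {r, s, t}}; |τ_{X×Y}| = 14.

Enumerate products U × V with U ∈ τ_X, V ∈ τ_Y (deduplicated):
  ∅ × ∅ = {} (∅)
  {32} × {s} = {(32,s)}
  {32} × {t} = {(32,t)}
  {31, 32} × {s} = {(31,s), (32,s)}
  {31, 32} × {t} = {(31,t), (32,t)}
  {32} × {s, t} = {(32,s), (32,t)}
  {32} × {r, s, t} = {(32,r), (32,s), (32,t)}
  {31, 32} × {s, t} = {(31,s), (31,t), (32,s), (32,t)}
  {31, 32} × {r, s, t} = {(31,r), (31,s), (31,t), (32,r), (32,s), (32,t)}
These 9 distinct sets form the basis B.
Close under arbitrary unions to get τ_{X×Y}; counting gives |τ_{X×Y}| = 14.


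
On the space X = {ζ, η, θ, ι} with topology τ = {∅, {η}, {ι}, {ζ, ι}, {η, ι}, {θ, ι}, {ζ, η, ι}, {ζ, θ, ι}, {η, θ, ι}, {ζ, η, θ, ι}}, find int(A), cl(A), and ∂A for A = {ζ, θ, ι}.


int(A) = {ζ, θ, ι}, cl(A) = {ζ, θ, ι}, ∂A = ∅.

Closed sets in (X, τ) are complements of opens:
  closed(X, τ) = {∅, {ζ}, {η}, {θ}, {ζ, η}, {ζ, θ}, {η, θ}, {ζ, η, θ}, {ζ, θ, ι}, {ζ, η, θ, ι}}.
int(A) = ⋃ {U ∈ τ : U ⊆ A}. Opens contained in A: ∅, {ι}, {ζ, ι}, {θ, ι}, {ζ, θ, ι}.
Taking the union of these: int(A) = {ζ, θ, ι}.
cl(A) = ⋂ {C closed : A ⊆ C}. Closed sets containing A: {ζ, θ, ι}, {ζ, η, θ, ι}.
Intersecting these: cl(A) = {ζ, θ, ι}.
∂A = cl(A) ∖ int(A) = {ζ, θ, ι} ∖ {ζ, θ, ι} = ∅.


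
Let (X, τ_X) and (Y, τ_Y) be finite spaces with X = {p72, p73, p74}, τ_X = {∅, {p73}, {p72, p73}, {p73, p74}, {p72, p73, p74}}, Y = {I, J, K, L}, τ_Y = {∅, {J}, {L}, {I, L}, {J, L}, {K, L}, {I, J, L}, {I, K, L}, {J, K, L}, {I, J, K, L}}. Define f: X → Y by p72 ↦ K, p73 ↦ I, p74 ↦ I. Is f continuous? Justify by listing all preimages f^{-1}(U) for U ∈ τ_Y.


f is NOT continuous.

Compute f^{-1}(U) for each U ∈ τ_Y:
  U = ∅: f^{-1}(U) = ∅ ∈ τ_X ✓.
  U = {J}: f^{-1}(U) = ∅ ∈ τ_X ✓.
  U = {L}: f^{-1}(U) = ∅ ∈ τ_X ✓.
  U = {I, L}: f^{-1}(U) = {p73, p74} ∈ τ_X ✓.
  U = {J, L}: f^{-1}(U) = ∅ ∈ τ_X ✓.
  U = {K, L}: f^{-1}(U) = {p72} ∉ τ_X ✗.
  U = {I, J, L}: f^{-1}(U) = {p73, p74} ∈ τ_X ✓.
  U = {I, K, L}: f^{-1}(U) = {p72, p73, p74} ∈ τ_X ✓.
  U = {J, K, L}: f^{-1}(U) = {p72} ∉ τ_X ✗.
  U = {I, J, K, L}: f^{-1}(U) = {p72, p73, p74} ∈ τ_X ✓.
Found U = {K, L} with f^{-1}(U) = {p72} not in τ_X. Therefore f is NOT continuous.


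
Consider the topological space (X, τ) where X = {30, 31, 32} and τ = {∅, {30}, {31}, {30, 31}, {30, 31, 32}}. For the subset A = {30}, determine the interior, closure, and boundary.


int(A) = {30}, cl(A) = {30, 32}, ∂A = {32}.

Closed sets in (X, τ) are complements of opens:
  closed(X, τ) = {∅, {32}, {30, 32}, {31, 32}, {30, 31, 32}}.
int(A) = ⋃ {U ∈ τ : U ⊆ A}. Opens contained in A: ∅, {30}.
Taking the union of these: int(A) = {30}.
cl(A) = ⋂ {C closed : A ⊆ C}. Closed sets containing A: {30, 32}, {30, 31, 32}.
Intersecting these: cl(A) = {30, 32}.
∂A = cl(A) ∖ int(A) = {30, 32} ∖ {30} = {32}.


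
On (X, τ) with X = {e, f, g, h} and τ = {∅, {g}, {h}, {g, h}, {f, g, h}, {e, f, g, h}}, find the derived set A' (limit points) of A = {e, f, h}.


A' = {e, f}

For each x ∈ X, list the open sets U ∈ τ with x ∈ U, then check whether U ∩ (A ∖ {x}) ≠ ∅ for every such U.
  x = e: opens ∋ x are {e, f, g, h}; each meets A ∖ {e}, so x IS a limit point.
  x = f: opens ∋ x are {f, g, h}, {e, f, g, h}; each meets A ∖ {f}, so x IS a limit point.
  x = g: open {g} ∋ x has {g} ∩ (A ∖ {g}) = ∅, so x is NOT a limit point.
  x = h: open {h} ∋ x has {h} ∩ (A ∖ {h}) = ∅, so x is NOT a limit point.
Collecting: A' = {e, f}.


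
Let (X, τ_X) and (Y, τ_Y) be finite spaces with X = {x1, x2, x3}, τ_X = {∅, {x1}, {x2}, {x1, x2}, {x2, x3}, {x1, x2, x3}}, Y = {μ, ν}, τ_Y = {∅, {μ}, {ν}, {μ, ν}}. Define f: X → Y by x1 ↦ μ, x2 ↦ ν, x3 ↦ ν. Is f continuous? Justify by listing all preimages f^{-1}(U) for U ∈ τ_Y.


f IS continuous.

Compute f^{-1}(U) for each U ∈ τ_Y:
  U = ∅: f^{-1}(U) = ∅ ∈ τ_X ✓.
  U = {μ}: f^{-1}(U) = {x1} ∈ τ_X ✓.
  U = {ν}: f^{-1}(U) = {x2, x3} ∈ τ_X ✓.
  U = {μ, ν}: f^{-1}(U) = {x1, x2, x3} ∈ τ_X ✓.
Every preimage lies in τ_X, so f IS continuous.


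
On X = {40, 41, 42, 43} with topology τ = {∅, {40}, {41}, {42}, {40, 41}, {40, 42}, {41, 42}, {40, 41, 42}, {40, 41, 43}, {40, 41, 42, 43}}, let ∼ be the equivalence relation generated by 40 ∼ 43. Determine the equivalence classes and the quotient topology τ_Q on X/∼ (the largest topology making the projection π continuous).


X/∼ = {[40=43], [41], [42]}; |τ_Q| = 6.

Equivalence classes: [40=43], [41], [42].
Quotient map π: X → X/∼ sends 40 ↦ [40=43], 41 ↦ [41], 42 ↦ [42], 43 ↦ [40=43].
For each subset V ⊆ X/∼, compute π^{-1}(V) ⊆ X and check whether π^{-1}(V) ∈ τ. V is open in τ_Q iff π^{-1}(V) ∈ τ.
  V = {}: π^{-1}(V) = ∅ ∈ τ ✓.
  V = {[40=43]}: π^{-1}(V) = {40, 43} ∉ τ ✗.
  V = {[41]}: π^{-1}(V) = {41} ∈ τ ✓.
  V = {[40=43], [41]}: π^{-1}(V) = {40, 41, 43} ∈ τ ✓.
  V = {[42]}: π^{-1}(V) = {42} ∈ τ ✓.
  V = {[40=43], [42]}: π^{-1}(V) = {40, 42, 43} ∉ τ ✗.
  V = {[41], [42]}: π^{-1}(V) = {41, 42} ∈ τ ✓.
  V = {[40=43], [41], [42]}: π^{-1}(V) = {40, 41, 42, 43} ∈ τ ✓.
Open sets in the quotient: τ_Q = {{}, {[41]}, {[40=43], [41]}, {[42]}, {[41], [42]}, {[40=43], [41], [42]}} (6 elements).


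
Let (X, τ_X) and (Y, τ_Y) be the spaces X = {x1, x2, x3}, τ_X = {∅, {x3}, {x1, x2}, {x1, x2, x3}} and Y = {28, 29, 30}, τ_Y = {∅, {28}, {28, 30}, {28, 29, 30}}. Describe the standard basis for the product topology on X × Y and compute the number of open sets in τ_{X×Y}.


Basis B = {∅ × ∅, {x3} × {28}, {x1, x2} × {28}, {x3} × {28, 30}, {x1, x2, x3} × {28}, {x3} × {28, 29, 30}, {x1, x2} × {28, 30}, {x1, x2} × {28, 29, 30}, {x1, x2, x3} × {28, 30}, {x1, x2, x3} × {28, 29, 30}}; |τ_{X×Y}| = 16.

Enumerate products U × V with U ∈ τ_X, V ∈ τ_Y (deduplicated):
  ∅ × ∅ = {} (∅)
  {x3} × {28} = {(x3,28)}
  {x1, x2} × {28} = {(x1,28), (x2,28)}
  {x3} × {28, 30} = {(x3,28), (x3,30)}
  {x1, x2, x3} × {28} = {(x1,28), (x2,28), (x3,28)}
  {x3} × {28, 29, 30} = {(x3,28), (x3,29), (x3,30)}
  {x1, x2} × {28, 30} = {(x1,28), (x1,30), (x2,28), (x2,30)}
  {x1, x2} × {28, 29, 30} = {(x1,28), (x1,29), (x1,30), (x2,28), (x2,29), (x2,30)}
  {x1, x2, x3} × {28, 30} = {(x1,28), (x1,30), (x2,28), (x2,30), (x3,28), (x3,30)}
  {x1, x2, x3} × {28, 29, 30} = {(x1,28), (x1,29), (x1,30), (x2,28), (x2,29), (x2,30), (x3,28), (x3,29), (x3,30)}
These 10 distinct sets form the basis B.
Close under arbitrary unions to get τ_{X×Y}; counting gives |τ_{X×Y}| = 16.


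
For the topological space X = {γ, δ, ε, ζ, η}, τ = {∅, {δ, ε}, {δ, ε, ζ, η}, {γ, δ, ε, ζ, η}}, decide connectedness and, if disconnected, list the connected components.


(X, τ) is connected.

Find clopen sets (U ∈ τ with X ∖ U ∈ τ):
  U = ∅, X ∖ U = {γ, δ, ε, ζ, η} — both open, so U is clopen.
  U = {γ, δ, ε, ζ, η}, X ∖ U = ∅ — both open, so U is clopen.
Only trivial clopens (∅ and X) exist, so (X, τ) is connected.
Compute connected components by grouping points that agree on all clopens:
  component: {γ, δ, ε, ζ, η}


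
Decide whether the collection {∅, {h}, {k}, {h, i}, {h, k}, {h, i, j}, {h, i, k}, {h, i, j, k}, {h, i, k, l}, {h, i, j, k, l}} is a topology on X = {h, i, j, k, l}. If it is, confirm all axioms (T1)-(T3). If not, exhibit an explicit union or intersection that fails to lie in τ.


τ IS a topology on X.

Axiom (T1): ∅ ∈ τ? Yes; X ∈ τ? Yes.
Axiom (T2/T3): check pairwise unions and intersections of members of τ.
All pairwise intersections and unions checked — each lies in τ. Therefore τ satisfies (T1), (T2), (T3): it IS a topology on X.


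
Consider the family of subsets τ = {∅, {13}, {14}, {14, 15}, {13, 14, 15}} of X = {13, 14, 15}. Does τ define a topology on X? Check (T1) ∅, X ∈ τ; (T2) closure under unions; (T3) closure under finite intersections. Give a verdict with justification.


τ is NOT a topology on X.

Axiom (T1): ∅ ∈ τ? Yes; X ∈ τ? Yes.
Axiom (T2/T3): check pairwise unions and intersections of members of τ.
Counterexample for (T2): {13} ∪ {14} = {13, 14} ∉ τ. Therefore τ is NOT a topology.


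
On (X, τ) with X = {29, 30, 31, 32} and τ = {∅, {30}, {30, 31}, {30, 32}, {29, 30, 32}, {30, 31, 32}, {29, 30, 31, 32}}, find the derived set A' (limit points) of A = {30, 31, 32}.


A' = {29, 31, 32}

For each x ∈ X, list the open sets U ∈ τ with x ∈ U, then check whether U ∩ (A ∖ {x}) ≠ ∅ for every such U.
  x = 29: opens ∋ x are {29, 30, 32}, {29, 30, 31, 32}; each meets A ∖ {29}, so x IS a limit point.
  x = 30: open {30} ∋ x has {30} ∩ (A ∖ {30}) = ∅, so x is NOT a limit point.
  x = 31: opens ∋ x are {30, 31}, {30, 31, 32}, {29, 30, 31, 32}; each meets A ∖ {31}, so x IS a limit point.
  x = 32: opens ∋ x are {30, 32}, {29, 30, 32}, {30, 31, 32}, {29, 30, 31, 32}; each meets A ∖ {32}, so x IS a limit point.
Collecting: A' = {29, 31, 32}.


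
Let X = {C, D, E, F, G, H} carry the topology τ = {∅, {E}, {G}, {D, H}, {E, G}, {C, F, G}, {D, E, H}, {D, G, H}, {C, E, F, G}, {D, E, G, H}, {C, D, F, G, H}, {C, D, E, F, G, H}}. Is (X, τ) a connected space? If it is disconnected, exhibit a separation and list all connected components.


(X, τ) is disconnected; components = [{E}, {D, H}, {C, F, G}].

Find clopen sets (U ∈ τ with X ∖ U ∈ τ):
  U = ∅, X ∖ U = {C, D, E, F, G, H} — both open, so U is clopen.
  U = {E}, X ∖ U = {C, D, F, G, H} — both open, so U is clopen.
  U = {D, H}, X ∖ U = {C, E, F, G} — both open, so U is clopen.
  U = {C, F, G}, X ∖ U = {D, E, H} — both open, so U is clopen.
  U = {D, E, H}, X ∖ U = {C, F, G} — both open, so U is clopen.
  U = {C, E, F, G}, X ∖ U = {D, H} — both open, so U is clopen.
  U = {C, D, F, G, H}, X ∖ U = {E} — both open, so U is clopen.
  U = {C, D, E, F, G, H}, X ∖ U = ∅ — both open, so U is clopen.
Nontrivial clopen(s) exist: e.g. {D, H}. So (X, τ) is disconnected.
Compute connected components by grouping points that agree on all clopens:
  component: {E}
  component: {D, H}
  component: {C, F, G}


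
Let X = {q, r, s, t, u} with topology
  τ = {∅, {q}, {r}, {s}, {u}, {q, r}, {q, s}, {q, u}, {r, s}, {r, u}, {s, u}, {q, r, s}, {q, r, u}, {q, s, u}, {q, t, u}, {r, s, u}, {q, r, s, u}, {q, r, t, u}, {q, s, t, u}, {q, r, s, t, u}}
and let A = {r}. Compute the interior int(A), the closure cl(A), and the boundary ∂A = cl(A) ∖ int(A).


int(A) = {r}, cl(A) = {r}, ∂A = ∅.

Closed sets in (X, τ) are complements of opens:
  closed(X, τ) = {∅, {r}, {s}, {t}, {q, t}, {r, s}, {r, t}, {s, t}, {t, u}, {q, r, t}, {q, s, t}, {q, t, u}, {r, s, t}, {r, t, u}, {s, t, u}, {q, r, s, t}, {q, r, t, u}, {q, s, t, u}, {r, s, t, u}, {q, r, s, t, u}}.
int(A) = ⋃ {U ∈ τ : U ⊆ A}. Opens contained in A: ∅, {r}.
Taking the union of these: int(A) = {r}.
cl(A) = ⋂ {C closed : A ⊆ C}. Closed sets containing A: {r}, {r, s}, {r, t}, {q, r, t}, {r, s, t}, {r, t, u}, {q, r, s, t}, {q, r, t, u}, {r, s, t, u}, {q, r, s, t, u}.
Intersecting these: cl(A) = {r}.
∂A = cl(A) ∖ int(A) = {r} ∖ {r} = ∅.


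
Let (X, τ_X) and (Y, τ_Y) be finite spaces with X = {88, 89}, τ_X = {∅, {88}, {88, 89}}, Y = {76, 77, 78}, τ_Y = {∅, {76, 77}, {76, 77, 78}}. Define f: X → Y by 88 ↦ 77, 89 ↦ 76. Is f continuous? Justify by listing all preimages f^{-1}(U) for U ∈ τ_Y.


f IS continuous.

Compute f^{-1}(U) for each U ∈ τ_Y:
  U = ∅: f^{-1}(U) = ∅ ∈ τ_X ✓.
  U = {76, 77}: f^{-1}(U) = {88, 89} ∈ τ_X ✓.
  U = {76, 77, 78}: f^{-1}(U) = {88, 89} ∈ τ_X ✓.
Every preimage lies in τ_X, so f IS continuous.


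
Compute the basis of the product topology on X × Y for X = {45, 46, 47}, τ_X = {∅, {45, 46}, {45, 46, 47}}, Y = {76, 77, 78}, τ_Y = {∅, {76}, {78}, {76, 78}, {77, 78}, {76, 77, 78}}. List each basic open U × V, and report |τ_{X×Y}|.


Basis B = {∅ × ∅, {45, 46} × {76}, {45, 46} × {78}, {45, 46, 47} × {76}, {45, 46, 47} × {78}, {45, 46} × {76, 78}, {45, 46} × {77, 78}, {45, 46} × {76, 77, 78}, {45, 46, 47} × {76, 78}, {45, 46, 47} × {77, 78}, {45, 46, 47} × {76, 77, 78}}; |τ_{X×Y}| = 18.

Enumerate products U × V with U ∈ τ_X, V ∈ τ_Y (deduplicated):
  ∅ × ∅ = {} (∅)
  {45, 46} × {76} = {(45,76), (46,76)}
  {45, 46} × {78} = {(45,78), (46,78)}
  {45, 46, 47} × {76} = {(45,76), (46,76), (47,76)}
  {45, 46, 47} × {78} = {(45,78), (46,78), (47,78)}
  {45, 46} × {76, 78} = {(45,76), (45,78), (46,76), (46,78)}
  {45, 46} × {77, 78} = {(45,77), (45,78), (46,77), (46,78)}
  {45, 46} × {76, 77, 78} = {(45,76), (45,77), (45,78), (46,76), (46,77), (46,78)}
  {45, 46, 47} × {76, 78} = {(45,76), (45,78), (46,76), (46,78), (47,76), (47,78)}
  {45, 46, 47} × {77, 78} = {(45,77), (45,78), (46,77), (46,78), (47,77), (47,78)}
  {45, 46, 47} × {76, 77, 78} = {(45,76), (45,77), (45,78), (46,76), (46,77), (46,78), (47,76), (47,77), (47,78)}
These 11 distinct sets form the basis B.
Close under arbitrary unions to get τ_{X×Y}; counting gives |τ_{X×Y}| = 18.


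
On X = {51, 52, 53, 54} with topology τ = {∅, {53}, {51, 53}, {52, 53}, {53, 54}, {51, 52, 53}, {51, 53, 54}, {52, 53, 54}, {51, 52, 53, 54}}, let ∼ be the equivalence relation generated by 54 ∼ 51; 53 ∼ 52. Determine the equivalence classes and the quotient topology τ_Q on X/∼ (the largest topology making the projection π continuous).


X/∼ = {[51=54], [52=53]}; |τ_Q| = 3.

Equivalence classes: [51=54], [52=53].
Quotient map π: X → X/∼ sends 51 ↦ [51=54], 52 ↦ [52=53], 53 ↦ [52=53], 54 ↦ [51=54].
For each subset V ⊆ X/∼, compute π^{-1}(V) ⊆ X and check whether π^{-1}(V) ∈ τ. V is open in τ_Q iff π^{-1}(V) ∈ τ.
  V = {}: π^{-1}(V) = ∅ ∈ τ ✓.
  V = {[51=54]}: π^{-1}(V) = {51, 54} ∉ τ ✗.
  V = {[52=53]}: π^{-1}(V) = {52, 53} ∈ τ ✓.
  V = {[51=54], [52=53]}: π^{-1}(V) = {51, 52, 53, 54} ∈ τ ✓.
Open sets in the quotient: τ_Q = {{}, {[52=53]}, {[51=54], [52=53]}} (3 elements).
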